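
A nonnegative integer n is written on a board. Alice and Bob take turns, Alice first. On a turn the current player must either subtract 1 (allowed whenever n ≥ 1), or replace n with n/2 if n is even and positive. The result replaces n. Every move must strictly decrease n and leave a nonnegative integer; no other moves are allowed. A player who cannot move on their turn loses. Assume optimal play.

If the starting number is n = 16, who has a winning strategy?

Compute win/loss labels from the base case upward. A position with no move is L. Any other position is W if it can reach an L in one move, else L.
n=0: no move → L
n=1: can move to 0, which is L ⇒ W
n=2: the only move is to 1(W), a W ⇒ L
n=3: can move to 2, which is L ⇒ W
n=4: can move to 2, which is L ⇒ W
n=5: the only move is to 4(W), a W ⇒ L
n=6: can move to 5, which is L ⇒ W
n=7: the only move is to 6(W), a W ⇒ L
n=8: can move to 7, which is L ⇒ W
n=9: the only move is to 8(W), a W ⇒ L
n=10: can move to 5, which is L ⇒ W
n=11: the only move is to 10(W), a W ⇒ L
n=12: can move to 11, which is L ⇒ W
n=13: the only move is to 12(W), a W ⇒ L
n=14: can move to 7, which is L ⇒ W
n=15: the only move is to 14(W), a W ⇒ L
n=16: can move to 15, which is L ⇒ W
From 16 Alice can move to 15, reaching an L position.

Alice wins.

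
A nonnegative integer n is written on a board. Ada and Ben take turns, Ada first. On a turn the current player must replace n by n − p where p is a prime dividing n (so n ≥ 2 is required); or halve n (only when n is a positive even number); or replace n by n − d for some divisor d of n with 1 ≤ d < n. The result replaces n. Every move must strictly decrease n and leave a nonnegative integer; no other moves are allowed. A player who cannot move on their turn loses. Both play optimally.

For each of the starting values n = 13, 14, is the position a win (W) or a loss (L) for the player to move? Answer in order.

Build the W/L table. Terminal = L. A non-terminal position is W if it has a move to some L; otherwise it is L.
n=0: no move → L
n=1: no move → L
n=2: reaches L-position 0 → W
n=3: reaches L-position 0 → W
n=4: only reaches 2(W), 3(W), all W → L
n=5: reaches L-position 0 → W
n=6: reaches L-position 4 → W
n=7: reaches L-position 0 → W
n=8: reaches L-position 4 → W
n=9: only reaches 6(W), 8(W), all W → L
n=10: reaches L-position 9 → W
n=11: reaches L-position 0 → W
n=12: reaches L-position 9 → W
n=13: reaches L-position 0 → W
n=14: only reaches 7(W), 12(W), 13(W), all W → L

13: W, 14: L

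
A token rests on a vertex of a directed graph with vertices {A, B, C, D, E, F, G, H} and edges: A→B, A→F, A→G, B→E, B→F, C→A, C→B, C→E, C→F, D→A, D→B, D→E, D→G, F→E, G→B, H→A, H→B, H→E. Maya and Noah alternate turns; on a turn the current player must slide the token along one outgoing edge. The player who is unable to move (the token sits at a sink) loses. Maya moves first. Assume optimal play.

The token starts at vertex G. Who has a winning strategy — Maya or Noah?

Positions with no move are L. A position that does have a move is losing for the player to move precisely when every available move leads to a winning position for the opponent. Fill in the labels:
Every edge goes from a vertex to one that appears earlier in the order E, F, B, G, A, D, H, C, so processing vertices in that order labels each vertex after all of its successors.
E: no outgoing edge → L
F: W (go to E, an L position)
B: W (go to E, an L position)
G: L (sole option B(W) is W)
A: W (go to G, an L position)
D: W (go to G, an L position)
H: W (go to E, an L position)
C: W (go to E, an L position)
The starting position G is L: whatever Maya does, the opponent receives a W position.

Noah wins.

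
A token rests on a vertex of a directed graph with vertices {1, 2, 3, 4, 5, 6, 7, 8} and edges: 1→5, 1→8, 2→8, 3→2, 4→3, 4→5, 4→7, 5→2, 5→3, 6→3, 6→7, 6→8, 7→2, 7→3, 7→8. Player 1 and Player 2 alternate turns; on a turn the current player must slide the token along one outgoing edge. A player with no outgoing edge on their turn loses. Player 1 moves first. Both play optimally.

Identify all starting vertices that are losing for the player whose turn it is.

3, 8

Label each position W (a win for the player to move) or L (a loss). A position with no legal move is L; any other position is W exactly when some move reaches an L, and L when every move reaches a W.
Every edge goes from a vertex to one that appears earlier in the order 8, 2, 3, 7, 5, 1, 6, 4, so processing vertices in that order labels each vertex after all of its successors.
8: no outgoing edge → L
2: can move to 8, which is L ⇒ W
3: the only move is to 2(W), a W ⇒ L
7: can move to 3, which is L ⇒ W
5: can move to 3, which is L ⇒ W
1: can move to 8, which is L ⇒ W
6: can move to 3, which is L ⇒ W
4: can move to 3, which is L ⇒ W
Reading off the rows marked L gives the requested list; there are 2 such vertices.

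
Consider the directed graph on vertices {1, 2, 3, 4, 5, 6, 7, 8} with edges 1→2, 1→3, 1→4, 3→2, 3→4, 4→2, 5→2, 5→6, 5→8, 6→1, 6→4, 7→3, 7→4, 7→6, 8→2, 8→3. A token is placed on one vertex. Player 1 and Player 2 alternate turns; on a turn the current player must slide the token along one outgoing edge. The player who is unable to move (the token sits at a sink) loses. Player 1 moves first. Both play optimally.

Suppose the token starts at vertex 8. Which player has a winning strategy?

Classify positions by backward induction: terminal positions (no move available) are L. From any other position, the mover wins iff some move reaches an L.
Every edge goes from a vertex to one that appears earlier in the order 2, 4, 3, 8, 1, 6, 5, 7, so processing vertices in that order labels each vertex after all of its successors.
2: no outgoing edge → L
4: →2(L), so W
3: →2(L), so W
8: →2(L), so W
1: →2(L), so W
6: →1(W), 4(W) — all W, so L
5: →6(L), so W
7: →6(L), so W
The starting position 8 is W: Player 1 should move to 2, handing over an L position.

Player 1 wins.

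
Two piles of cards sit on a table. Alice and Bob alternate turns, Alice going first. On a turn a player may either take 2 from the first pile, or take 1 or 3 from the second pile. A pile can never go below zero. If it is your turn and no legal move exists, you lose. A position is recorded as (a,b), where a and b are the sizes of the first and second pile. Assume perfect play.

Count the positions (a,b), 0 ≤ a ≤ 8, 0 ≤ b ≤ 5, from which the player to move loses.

Label each position W (a win for the player to move) or L (a loss). A position with no legal move is L; any other position is W exactly when some move reaches an L, and L when every move reaches a W.
Every move lowers a or b (never raises either), so fill the grid row by row in increasing a, and left to right within a row: each cell's successors are then already labelled.
      b=0  b=1  b=2  b=3  b=4  b=5
a=0:    L    W    L    W    L    W
a=1:    L    W    L    W    L    W
a=2:    W    L    W    L    W    L
a=3:    W    L    W    L    W    L
a=4:    L    W    L    W    L    W
a=5:    L    W    L    W    L    W
a=6:    W    L    W    L    W    L
a=7:    W    L    W    L    W    L
a=8:    L    W    L    W    L    W
Cells with no legal move (terminal, hence L): (0,0), (1,0).
The remaining L cells, each justified by listing all of its moves:
(0,2): →(0,1)(W) only, which is W, so L
(0,4): →(0,3)(W), (0,1)(W) — all W, so L
(1,2): →(1,1)(W) only, which is W, so L
(1,4): →(1,3)(W), (1,1)(W) — all W, so L
(2,1): →(0,1)(W), (2,0)(W) — all W, so L
(2,3): →(0,3)(W), (2,2)(W), (2,0)(W) — all W, so L
(2,5): →(0,5)(W), (2,4)(W), (2,2)(W) — all W, so L
(3,1): →(1,1)(W), (3,0)(W) — all W, so L
(3,3): →(1,3)(W), (3,2)(W), (3,0)(W) — all W, so L
(3,5): →(1,5)(W), (3,4)(W), (3,2)(W) — all W, so L
(4,0): →(2,0)(W) only, which is W, so L
(4,2): →(2,2)(W), (4,1)(W) — all W, so L
(4,4): →(2,4)(W), (4,3)(W), (4,1)(W) — all W, so L
(5,0): →(3,0)(W) only, which is W, so L
(5,2): →(3,2)(W), (5,1)(W) — all W, so L
(5,4): →(3,4)(W), (5,3)(W), (5,1)(W) — all W, so L
(6,1): →(4,1)(W), (6,0)(W) — all W, so L
(6,3): →(4,3)(W), (6,2)(W), (6,0)(W) — all W, so L
(6,5): →(4,5)(W), (6,4)(W), (6,2)(W) — all W, so L
(7,1): →(5,1)(W), (7,0)(W) — all W, so L
(7,3): →(5,3)(W), (7,2)(W), (7,0)(W) — all W, so L
(7,5): →(5,5)(W), (7,4)(W), (7,2)(W) — all W, so L
(8,0): →(6,0)(W) only, which is W, so L
(8,2): →(6,2)(W), (8,1)(W) — all W, so L
(8,4): →(6,4)(W), (8,3)(W), (8,1)(W) — all W, so L
Every other cell has at least one move into one of the L cells above, so it is W.
L cells per row: a=0: 3, a=1: 3, a=2: 3, a=3: 3, a=4: 3, a=5: 3, a=6: 3, a=7: 3, a=8: 3; total 27.

27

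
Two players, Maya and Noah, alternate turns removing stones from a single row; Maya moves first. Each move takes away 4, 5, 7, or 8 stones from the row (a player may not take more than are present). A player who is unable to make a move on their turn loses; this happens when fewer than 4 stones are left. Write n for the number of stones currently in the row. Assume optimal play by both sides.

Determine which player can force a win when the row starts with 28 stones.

Classify positions by backward induction: terminal positions (no move available) are L. From any other position, the mover wins iff some move reaches an L.
n=0: no move → L
n=1: no move → L
n=2: no move → L
n=3: no move → L
n=4: reaches L-position 0 → W
n=5: reaches L-position 1 → W
n=6: reaches L-position 2 → W
n=7: reaches L-position 3 → W
n=8: reaches L-position 3 → W
n=9: reaches L-position 2 → W
n=10: reaches L-position 3 → W
n=11: reaches L-position 3 → W
n=12: only reaches 8(W), 7(W), 5(W), 4(W), all W → L
n=13: only reaches 9(W), 8(W), 6(W), 5(W), all W → L
n=14: only reaches 10(W), 9(W), 7(W), 6(W), all W → L
n=15: only reaches 11(W), 10(W), 8(W), 7(W), all W → L
n=16: reaches L-position 12 → W
n=17: reaches L-position 13 → W
n=18: reaches L-position 14 → W
n=19: reaches L-position 15 → W
n=20: reaches L-position 15 → W
n=21: reaches L-position 14 → W
n=22: reaches L-position 15 → W
n=23: reaches L-position 15 → W
n=24: only reaches 20(W), 19(W), 17(W), 16(W), all W → L
n=25: only reaches 21(W), 20(W), 18(W), 17(W), all W → L
n=26: only reaches 22(W), 21(W), 19(W), 18(W), all W → L
n=27: only reaches 23(W), 22(W), 20(W), 19(W), all W → L
n=28: reaches L-position 24 → W
The starting position 28 is W: Maya should remove 4, leaving 24, handing over an L position.

Maya wins.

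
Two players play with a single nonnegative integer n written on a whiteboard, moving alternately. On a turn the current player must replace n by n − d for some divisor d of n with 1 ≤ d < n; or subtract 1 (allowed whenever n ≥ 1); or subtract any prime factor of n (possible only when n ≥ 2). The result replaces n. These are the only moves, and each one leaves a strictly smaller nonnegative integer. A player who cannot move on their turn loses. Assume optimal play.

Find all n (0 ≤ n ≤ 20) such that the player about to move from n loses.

Compute win/loss labels from the base case upward. A position with no move is L. Any other position is W if it can reach an L in one move, else L.
n=0: no move → L
n=1: can move to 0, which is L ⇒ W
n=2: can move to 0, which is L ⇒ W
n=3: can move to 0, which is L ⇒ W
n=4: moves to 2(W), 3(W); every one is W ⇒ L
n=5: can move to 0, which is L ⇒ W
n=6: can move to 4, which is L ⇒ W
n=7: can move to 0, which is L ⇒ W
n=8: can move to 4, which is L ⇒ W
n=9: moves to 6(W), 8(W); every one is W ⇒ L
n=10: can move to 9, which is L ⇒ W
n=11: can move to 0, which is L ⇒ W
n=12: can move to 9, which is L ⇒ W
n=13: can move to 0, which is L ⇒ W
n=14: moves to 7(W), 12(W), 13(W); every one is W ⇒ L
n=15: can move to 14, which is L ⇒ W
n=16: can move to 14, which is L ⇒ W
n=17: can move to 0, which is L ⇒ W
n=18: can move to 9, which is L ⇒ W
n=19: can move to 0, which is L ⇒ W
n=20: moves to 10(W), 15(W), 16(W), 18(W), 19(W); every one is W ⇒ L
Reading off the rows marked L gives the requested list; there are 5 such values of n.

0, 4, 9, 14, 20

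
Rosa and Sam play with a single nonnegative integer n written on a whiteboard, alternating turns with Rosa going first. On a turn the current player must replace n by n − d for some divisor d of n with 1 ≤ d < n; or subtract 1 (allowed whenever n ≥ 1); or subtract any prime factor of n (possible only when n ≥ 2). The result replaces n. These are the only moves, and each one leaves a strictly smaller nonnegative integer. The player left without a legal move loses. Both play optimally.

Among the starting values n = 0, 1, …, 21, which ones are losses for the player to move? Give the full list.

Classify positions by backward induction: terminal positions (no move available) are L. From any other position, the mover wins iff some move reaches an L.
n=0: no move → L
n=1: can move to 0, which is L ⇒ W
n=2: can move to 0, which is L ⇒ W
n=3: can move to 0, which is L ⇒ W
n=4: moves to 2(W), 3(W); every one is W ⇒ L
n=5: can move to 0, which is L ⇒ W
n=6: can move to 4, which is L ⇒ W
n=7: can move to 0, which is L ⇒ W
n=8: can move to 4, which is L ⇒ W
n=9: moves to 6(W), 8(W); every one is W ⇒ L
n=10: can move to 9, which is L ⇒ W
n=11: can move to 0, which is L ⇒ W
n=12: can move to 9, which is L ⇒ W
n=13: can move to 0, which is L ⇒ W
n=14: moves to 7(W), 12(W), 13(W); every one is W ⇒ L
n=15: can move to 14, which is L ⇒ W
n=16: can move to 14, which is L ⇒ W
n=17: can move to 0, which is L ⇒ W
n=18: can move to 9, which is L ⇒ W
n=19: can move to 0, which is L ⇒ W
n=20: moves to 10(W), 15(W), 16(W), 18(W), 19(W); every one is W ⇒ L
n=21: can move to 14, which is L ⇒ W
The losing starting values of n are exactly the entries labelled L in this table (5 of them).

0, 4, 9, 14, 20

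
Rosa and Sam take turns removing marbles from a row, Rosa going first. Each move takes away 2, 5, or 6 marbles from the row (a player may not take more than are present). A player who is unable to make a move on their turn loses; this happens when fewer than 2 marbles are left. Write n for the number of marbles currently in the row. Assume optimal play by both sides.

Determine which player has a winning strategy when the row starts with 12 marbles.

Classify positions by backward induction: terminal positions (no move available) are L. From any other position, the mover wins iff some move reaches an L.
n=0: no move → L
n=1: no move → L
n=2: →0(L), so W
n=3: →1(L), so W
n=4: →2(W) only, which is W, so L
n=5: →0(L), so W
n=6: →4(L), so W
n=7: →1(L), so W
n=8: →6(W), 3(W), 2(W) — all W, so L
n=9: →4(L), so W
n=10: →8(L), so W
n=11: →9(W), 6(W), 5(W) — all W, so L
n=12: →10(W), 7(W), 6(W) — all W, so L
The starting position 12 is L: whatever Rosa does, the opponent receives a W position.

Sam wins.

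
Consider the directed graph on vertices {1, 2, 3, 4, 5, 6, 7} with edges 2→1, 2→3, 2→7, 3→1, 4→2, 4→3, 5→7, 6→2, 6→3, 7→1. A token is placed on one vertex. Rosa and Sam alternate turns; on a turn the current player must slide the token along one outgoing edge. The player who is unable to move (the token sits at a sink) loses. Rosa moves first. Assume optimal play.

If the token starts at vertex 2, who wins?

Label each position W (a win for the player to move) or L (a loss). A position with no legal move is L; any other position is W exactly when some move reaches an L, and L when every move reaches a W.
Every edge goes from a vertex to one that appears earlier in the order 1, 7, 3, 2, 6, 5, 4, so processing vertices in that order labels each vertex after all of its successors.
1: no outgoing edge → L
7: reaches L-position 1 → W
3: reaches L-position 1 → W
2: reaches L-position 1 → W
6: only reaches 2(W), 3(W), all W → L
5: only reaches 7(W), which is W → L
4: only reaches 2(W), 3(W), all W → L
From 2 Rosa can move to 1, reaching an L position.

Rosa wins.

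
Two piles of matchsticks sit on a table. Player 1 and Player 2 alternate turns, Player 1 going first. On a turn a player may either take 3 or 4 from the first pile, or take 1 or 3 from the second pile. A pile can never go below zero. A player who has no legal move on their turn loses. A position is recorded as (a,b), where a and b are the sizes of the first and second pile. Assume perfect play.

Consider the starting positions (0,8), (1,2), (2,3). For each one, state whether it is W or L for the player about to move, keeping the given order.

(0,8): L, (1,2): L, (2,3): W

Build the W/L table. Terminal = L. A non-terminal position is W if it has a move to some L; otherwise it is L.
No move ever increases a pile, so every position that can arise here has a ≤ 2 and b ≤ 8; it is enough to label the cells with 0 ≤ a ≤ 2 and 0 ≤ b ≤ 8.
Every move lowers a or b (never raises either), so fill the grid row by row in increasing a, and left to right within a row: each cell's successors are then already labelled.
      b=0  b=1  b=2  b=3  b=4  b=5  b=6  b=7  b=8
a=0:    L    W    L    W    L    W    L    W    L
a=1:    L    W    L    W    L    W    L    W    L
a=2:    L    W    L    W    L    W    L    W    L
Cells with no legal move (terminal, hence L): (0,0), (1,0), (2,0).
The remaining L cells, each justified by listing all of its moves:
(0,2): →(0,1)(W) only, which is W, so L
(0,4): →(0,3)(W), (0,1)(W) — all W, so L
(0,6): →(0,5)(W), (0,3)(W) — all W, so L
(0,8): →(0,7)(W), (0,5)(W) — all W, so L
(1,2): →(1,1)(W) only, which is W, so L
(1,4): →(1,3)(W), (1,1)(W) — all W, so L
(1,6): →(1,5)(W), (1,3)(W) — all W, so L
(1,8): →(1,7)(W), (1,5)(W) — all W, so L
(2,2): →(2,1)(W) only, which is W, so L
(2,4): →(2,3)(W), (2,1)(W) — all W, so L
(2,6): →(2,5)(W), (2,3)(W) — all W, so L
(2,8): →(2,7)(W), (2,5)(W) — all W, so L
Every other cell has at least one move into one of the L cells above, so it is W.
(0,8): one of the L cells justified above, so L
(1,2): one of the L cells justified above, so L
(2,3): the move to (2,2) reaches an L cell, so W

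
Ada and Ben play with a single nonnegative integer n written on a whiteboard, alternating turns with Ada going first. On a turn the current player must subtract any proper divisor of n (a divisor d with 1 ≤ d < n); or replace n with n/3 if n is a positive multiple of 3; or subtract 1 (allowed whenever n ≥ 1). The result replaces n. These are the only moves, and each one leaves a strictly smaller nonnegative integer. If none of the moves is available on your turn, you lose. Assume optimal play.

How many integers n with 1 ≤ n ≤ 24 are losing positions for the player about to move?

9

Work bottom-up. With no move the player to move loses. Otherwise the position is W if at least one move leads to an L position for the opponent, and L if every move leads to a W.
n=0: no move → L
n=1: W (go to 0, an L position)
n=2: L (sole option 1(W) is W)
n=3: W (go to 2, an L position)
n=4: W (go to 2, an L position)
n=5: L (sole option 4(W) is W)
n=6: W (go to 2, an L position)
n=7: L (sole option 6(W) is W)
n=8: W (go to 7, an L position)
n=9: L (options 3(W), 6(W), 8(W) are all W)
n=10: W (go to 5, an L position)
n=11: L (sole option 10(W) is W)
n=12: W (go to 9, an L position)
n=13: L (sole option 12(W) is W)
n=14: W (go to 7, an L position)
n=15: W (go to 5, an L position)
n=16: L (options 8(W), 12(W), 14(W), 15(W) are all W)
n=17: W (go to 16, an L position)
n=18: W (go to 9, an L position)
n=19: L (sole option 18(W) is W)
n=20: W (go to 16, an L position)
n=21: W (go to 7, an L position)
n=22: W (go to 11, an L position)
n=23: L (sole option 22(W) is W)
n=24: W (go to 16, an L position)
L entries with 1 ≤ n ≤ 24 (n=0 is outside the asked range and is not counted): n = 2, 5, 7, 9, 11, 13, 16, 19, 23; that makes 9.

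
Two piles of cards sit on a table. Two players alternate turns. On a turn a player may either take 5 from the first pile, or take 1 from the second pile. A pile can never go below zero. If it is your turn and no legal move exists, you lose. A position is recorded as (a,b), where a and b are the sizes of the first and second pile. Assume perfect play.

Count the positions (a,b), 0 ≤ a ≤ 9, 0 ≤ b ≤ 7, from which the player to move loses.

Compute win/loss labels from the base case upward. A position with no move is L. Any other position is W if it can reach an L in one move, else L.
Every move lowers a or b (never raises either), so fill the grid row by row in increasing a, and left to right within a row: each cell's successors are then already labelled.
      b=0  b=1  b=2  b=3  b=4  b=5  b=6  b=7
a=0:    L    W    L    W    L    W    L    W
a=1:    L    W    L    W    L    W    L    W
a=2:    L    W    L    W    L    W    L    W
a=3:    L    W    L    W    L    W    L    W
a=4:    L    W    L    W    L    W    L    W
a=5:    W    L    W    L    W    L    W    L
a=6:    W    L    W    L    W    L    W    L
a=7:    W    L    W    L    W    L    W    L
a=8:    W    L    W    L    W    L    W    L
a=9:    W    L    W    L    W    L    W    L
Cells with no legal move (terminal, hence L): (0,0), (1,0), (2,0), (3,0), (4,0).
The remaining L cells, each justified by listing all of its moves:
(0,2): the only move is to (0,1)(W), a W ⇒ L
(0,4): the only move is to (0,3)(W), a W ⇒ L
(0,6): the only move is to (0,5)(W), a W ⇒ L
(1,2): the only move is to (1,1)(W), a W ⇒ L
(1,4): the only move is to (1,3)(W), a W ⇒ L
(1,6): the only move is to (1,5)(W), a W ⇒ L
(2,2): the only move is to (2,1)(W), a W ⇒ L
(2,4): the only move is to (2,3)(W), a W ⇒ L
(2,6): the only move is to (2,5)(W), a W ⇒ L
(3,2): the only move is to (3,1)(W), a W ⇒ L
(3,4): the only move is to (3,3)(W), a W ⇒ L
(3,6): the only move is to (3,5)(W), a W ⇒ L
(4,2): the only move is to (4,1)(W), a W ⇒ L
(4,4): the only move is to (4,3)(W), a W ⇒ L
(4,6): the only move is to (4,5)(W), a W ⇒ L
(5,1): moves to (0,1)(W), (5,0)(W); every one is W ⇒ L
(5,3): moves to (0,3)(W), (5,2)(W); every one is W ⇒ L
(5,5): moves to (0,5)(W), (5,4)(W); every one is W ⇒ L
(5,7): moves to (0,7)(W), (5,6)(W); every one is W ⇒ L
(6,1): moves to (1,1)(W), (6,0)(W); every one is W ⇒ L
(6,3): moves to (1,3)(W), (6,2)(W); every one is W ⇒ L
(6,5): moves to (1,5)(W), (6,4)(W); every one is W ⇒ L
(6,7): moves to (1,7)(W), (6,6)(W); every one is W ⇒ L
(7,1): moves to (2,1)(W), (7,0)(W); every one is W ⇒ L
(7,3): moves to (2,3)(W), (7,2)(W); every one is W ⇒ L
(7,5): moves to (2,5)(W), (7,4)(W); every one is W ⇒ L
(7,7): moves to (2,7)(W), (7,6)(W); every one is W ⇒ L
(8,1): moves to (3,1)(W), (8,0)(W); every one is W ⇒ L
(8,3): moves to (3,3)(W), (8,2)(W); every one is W ⇒ L
(8,5): moves to (3,5)(W), (8,4)(W); every one is W ⇒ L
(8,7): moves to (3,7)(W), (8,6)(W); every one is W ⇒ L
(9,1): moves to (4,1)(W), (9,0)(W); every one is W ⇒ L
(9,3): moves to (4,3)(W), (9,2)(W); every one is W ⇒ L
(9,5): moves to (4,5)(W), (9,4)(W); every one is W ⇒ L
(9,7): moves to (4,7)(W), (9,6)(W); every one is W ⇒ L
Every other cell has at least one move into one of the L cells above, so it is W.
L cells per row: a=0: 4, a=1: 4, a=2: 4, a=3: 4, a=4: 4, a=5: 4, a=6: 4, a=7: 4, a=8: 4, a=9: 4; total 40.

40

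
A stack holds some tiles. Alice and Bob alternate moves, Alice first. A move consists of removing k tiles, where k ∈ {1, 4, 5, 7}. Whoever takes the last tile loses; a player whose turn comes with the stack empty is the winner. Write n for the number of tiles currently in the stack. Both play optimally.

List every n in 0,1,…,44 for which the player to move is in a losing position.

1, 3, 9, 11, 17, 19, 25, 27, 33, 35, 41, 43

Work bottom-up. With no move the player to move wins. Otherwise the position is W if at least one move leads to an L position for the opponent, and L if every move leads to a W.
n=0: no move; the opponent has just taken the last tile and therefore loses → W
n=1: L (sole option 0(W) is W)
n=2: W (go to 1, an L position)
n=3: L (sole option 2(W) is W)
n=4: W (go to 3, an L position)
n=5: W (go to 1, an L position)
n=6: W (go to 1, an L position)
n=7: W (go to 3, an L position)
n=8: W (go to 3, an L position)
n=9: L (options 8(W), 5(W), 4(W), 2(W) are all W)
n=10: W (go to 9, an L position)
n=11: L (options 10(W), 7(W), 6(W), 4(W) are all W)
n=12: W (go to 11, an L position)
n=13: W (go to 9, an L position)
n=14: W (go to 9, an L position)
n=15: W (go to 11, an L position)
n=16: W (go to 11, an L position)
n=17: L (options 16(W), 13(W), 12(W), 10(W) are all W)
n=18: W (go to 17, an L position)
n=19: L (options 18(W), 15(W), 14(W), 12(W) are all W)
n=20: W (go to 19, an L position)
n=21: W (go to 17, an L position)
n=22: W (go to 17, an L position)
n=23: W (go to 19, an L position)
n=24: W (go to 19, an L position)
n=25: L (options 24(W), 21(W), 20(W), 18(W) are all W)
n=26: W (go to 25, an L position)
n=27: L (options 26(W), 23(W), 22(W), 20(W) are all W)
n=28: W (go to 27, an L position)
n=29: W (go to 25, an L position)
n=30: W (go to 25, an L position)
n=31: W (go to 27, an L position)
n=32: W (go to 27, an L position)
n=33: L (options 32(W), 29(W), 28(W), 26(W) are all W)
n=34: W (go to 33, an L position)
n=35: L (options 34(W), 31(W), 30(W), 28(W) are all W)
n=36: W (go to 35, an L position)
n=37: W (go to 33, an L position)
n=38: W (go to 33, an L position)
n=39: W (go to 35, an L position)
n=40: W (go to 35, an L position)
n=41: L (options 40(W), 37(W), 36(W), 34(W) are all W)
n=42: W (go to 41, an L position)
n=43: L (options 42(W), 39(W), 38(W), 36(W) are all W)
n=44: W (go to 43, an L position)
The losing starting values of n are exactly the entries labelled L in this table (12 of them).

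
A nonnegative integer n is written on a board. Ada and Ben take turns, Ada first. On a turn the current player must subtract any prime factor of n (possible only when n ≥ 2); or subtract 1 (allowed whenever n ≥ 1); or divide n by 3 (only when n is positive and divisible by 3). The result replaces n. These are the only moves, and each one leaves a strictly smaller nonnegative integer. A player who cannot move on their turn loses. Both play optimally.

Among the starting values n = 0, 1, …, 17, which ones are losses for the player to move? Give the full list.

Positions with no move are L. A position that does have a move is losing for the player to move precisely when every available move leads to a winning position for the opponent. Fill in the labels:
n=0: no move → L
n=1: →0(L), so W
n=2: →0(L), so W
n=3: →0(L), so W
n=4: →2(W), 3(W) — all W, so L
n=5: →0(L), so W
n=6: →4(L), so W
n=7: →0(L), so W
n=8: →6(W), 7(W) — all W, so L
n=9: →8(L), so W
n=10: →8(L), so W
n=11: →0(L), so W
n=12: →4(L), so W
n=13: →0(L), so W
n=14: →7(W), 12(W), 13(W) — all W, so L
n=15: →14(L), so W
n=16: →14(L), so W
n=17: →0(L), so W
The losing starting values of n are exactly the entries labelled L in this table (4 of them).

0, 4, 8, 14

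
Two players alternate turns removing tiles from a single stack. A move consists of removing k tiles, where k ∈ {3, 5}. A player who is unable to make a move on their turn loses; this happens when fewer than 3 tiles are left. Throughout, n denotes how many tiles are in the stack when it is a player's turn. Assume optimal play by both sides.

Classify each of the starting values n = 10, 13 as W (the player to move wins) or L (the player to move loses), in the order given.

Label each position W (a win for the player to move) or L (a loss). A position with no legal move is L; any other position is W exactly when some move reaches an L, and L when every move reaches a W.
n=0: no move → L
n=1: no move → L
n=2: no move → L
n=3: reaches L-position 0 → W
n=4: reaches L-position 1 → W
n=5: reaches L-position 2 → W
n=6: reaches L-position 1 → W
n=7: reaches L-position 2 → W
n=8: only reaches 5(W), 3(W), all W → L
n=9: only reaches 6(W), 4(W), all W → L
n=10: only reaches 7(W), 5(W), all W → L
n=11: reaches L-position 8 → W
n=12: reaches L-position 9 → W
n=13: reaches L-position 10 → W

10: L, 13: W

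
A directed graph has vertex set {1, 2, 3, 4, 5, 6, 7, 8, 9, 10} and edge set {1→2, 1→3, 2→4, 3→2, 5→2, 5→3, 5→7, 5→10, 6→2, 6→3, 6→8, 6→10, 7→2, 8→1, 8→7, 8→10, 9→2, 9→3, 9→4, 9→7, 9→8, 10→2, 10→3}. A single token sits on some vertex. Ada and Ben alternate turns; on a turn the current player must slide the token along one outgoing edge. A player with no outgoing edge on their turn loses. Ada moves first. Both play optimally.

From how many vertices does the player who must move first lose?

3

Compute win/loss labels from the base case upward. A position with no move is L. Any other position is W if it can reach an L in one move, else L.
Every edge goes from a vertex to one that appears earlier in the order 4, 2, 3, 7, 10, 1, 8, 9, 5, 6, so processing vertices in that order labels each vertex after all of its successors.
4: no outgoing edge → L
2: →4(L), so W
3: →2(W) only, which is W, so L
7: →2(W) only, which is W, so L
10: →3(L), so W
1: →3(L), so W
8: →7(L), so W
9: →7(L), so W
5: →7(L), so W
6: →3(L), so W
The L vertices are 3, 4, 7; that is 3 in all.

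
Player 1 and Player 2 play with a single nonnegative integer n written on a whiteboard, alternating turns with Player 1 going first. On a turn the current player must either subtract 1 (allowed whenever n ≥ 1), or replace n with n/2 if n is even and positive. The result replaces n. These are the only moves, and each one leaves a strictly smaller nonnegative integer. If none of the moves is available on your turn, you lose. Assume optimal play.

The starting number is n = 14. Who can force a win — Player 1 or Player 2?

Label each position W (a win for the player to move) or L (a loss). A position with no legal move is L; any other position is W exactly when some move reaches an L, and L when every move reaches a W.
n=0: no move → L
n=1: can move to 0, which is L ⇒ W
n=2: the only move is to 1(W), a W ⇒ L
n=3: can move to 2, which is L ⇒ W
n=4: can move to 2, which is L ⇒ W
n=5: the only move is to 4(W), a W ⇒ L
n=6: can move to 5, which is L ⇒ W
n=7: the only move is to 6(W), a W ⇒ L
n=8: can move to 7, which is L ⇒ W
n=9: the only move is to 8(W), a W ⇒ L
n=10: can move to 5, which is L ⇒ W
n=11: the only move is to 10(W), a W ⇒ L
n=12: can move to 11, which is L ⇒ W
n=13: the only move is to 12(W), a W ⇒ L
n=14: can move to 7, which is L ⇒ W
The starting position 14 is W: Player 1 should move to 7, handing over an L position.

Player 1 wins.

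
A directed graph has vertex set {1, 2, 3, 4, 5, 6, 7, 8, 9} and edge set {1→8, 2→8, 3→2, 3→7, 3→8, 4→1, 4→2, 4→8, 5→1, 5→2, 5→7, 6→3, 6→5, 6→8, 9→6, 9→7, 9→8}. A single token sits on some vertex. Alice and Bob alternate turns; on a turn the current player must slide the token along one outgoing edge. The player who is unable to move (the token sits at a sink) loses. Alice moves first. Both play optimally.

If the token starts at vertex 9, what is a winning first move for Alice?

Move to 7.

Label each position W (a win for the player to move) or L (a loss). A position with no legal move is L; any other position is W exactly when some move reaches an L, and L when every move reaches a W.
Every edge goes from a vertex to one that appears earlier in the order 8, 7, 2, 3, 1, 4, 5, 6, 9, so processing vertices in that order labels each vertex after all of its successors.
8: no outgoing edge → L
7: no outgoing edge → L
2: can move to 8, which is L ⇒ W
3: can move to 7, which is L ⇒ W
1: can move to 8, which is L ⇒ W
4: can move to 8, which is L ⇒ W
5: can move to 7, which is L ⇒ W
6: can move to 8, which is L ⇒ W
9: can move to 7, which is L ⇒ W
From 9, the L positions reachable in one move are: 7, 8. Any move reaching one of these is winning.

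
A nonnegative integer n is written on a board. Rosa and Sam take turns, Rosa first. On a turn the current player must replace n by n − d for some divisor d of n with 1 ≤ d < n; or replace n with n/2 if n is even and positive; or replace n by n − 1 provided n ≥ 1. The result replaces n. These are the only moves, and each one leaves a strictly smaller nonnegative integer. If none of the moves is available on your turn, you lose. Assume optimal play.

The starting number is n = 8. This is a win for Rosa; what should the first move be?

Move to 7.

Build the W/L table. Terminal = L. A non-terminal position is W if it has a move to some L; otherwise it is L.
n=0: no move → L
n=1: can move to 0, which is L ⇒ W
n=2: the only move is to 1(W), a W ⇒ L
n=3: can move to 2, which is L ⇒ W
n=4: can move to 2, which is L ⇒ W
n=5: the only move is to 4(W), a W ⇒ L
n=6: can move to 5, which is L ⇒ W
n=7: the only move is to 6(W), a W ⇒ L
n=8: can move to 7, which is L ⇒ W
From 8, the L positions reachable in one move are: 7.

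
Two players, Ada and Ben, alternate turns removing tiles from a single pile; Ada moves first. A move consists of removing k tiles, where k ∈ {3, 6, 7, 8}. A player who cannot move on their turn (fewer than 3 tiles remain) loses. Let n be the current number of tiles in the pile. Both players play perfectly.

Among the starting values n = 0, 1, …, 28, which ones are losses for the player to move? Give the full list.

0, 1, 2, 11, 12, 13, 22, 23, 24

Work bottom-up. With no move the player to move loses. Otherwise the position is W if at least one move leads to an L position for the opponent, and L if every move leads to a W.
n=0: no move → L
n=1: no move → L
n=2: no move → L
n=3: can move to 0, which is L ⇒ W
n=4: can move to 1, which is L ⇒ W
n=5: can move to 2, which is L ⇒ W
n=6: can move to 0, which is L ⇒ W
n=7: can move to 1, which is L ⇒ W
n=8: can move to 2, which is L ⇒ W
n=9: can move to 2, which is L ⇒ W
n=10: can move to 2, which is L ⇒ W
n=11: moves to 8(W), 5(W), 4(W), 3(W); every one is W ⇒ L
n=12: moves to 9(W), 6(W), 5(W), 4(W); every one is W ⇒ L
n=13: moves to 10(W), 7(W), 6(W), 5(W); every one is W ⇒ L
n=14: can move to 11, which is L ⇒ W
n=15: can move to 12, which is L ⇒ W
n=16: can move to 13, which is L ⇒ W
n=17: can move to 11, which is L ⇒ W
n=18: can move to 12, which is L ⇒ W
n=19: can move to 13, which is L ⇒ W
n=20: can move to 13, which is L ⇒ W
n=21: can move to 13, which is L ⇒ W
n=22: moves to 19(W), 16(W), 15(W), 14(W); every one is W ⇒ L
n=23: moves to 20(W), 17(W), 16(W), 15(W); every one is W ⇒ L
n=24: moves to 21(W), 18(W), 17(W), 16(W); every one is W ⇒ L
n=25: can move to 22, which is L ⇒ W
n=26: can move to 23, which is L ⇒ W
n=27: can move to 24, which is L ⇒ W
n=28: can move to 22, which is L ⇒ W
The losing starting values of n are exactly the entries labelled L in this table (9 of them).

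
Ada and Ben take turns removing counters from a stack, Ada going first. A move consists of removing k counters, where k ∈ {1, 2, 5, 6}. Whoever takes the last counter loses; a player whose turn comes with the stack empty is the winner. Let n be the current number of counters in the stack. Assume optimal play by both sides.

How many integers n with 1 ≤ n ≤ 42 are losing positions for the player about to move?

12

Positions with no move are W. A position that does have a move is losing for the player to move precisely when every available move leads to a winning position for the opponent. Fill in the labels:
n=0: no move; the opponent has just taken the last counter and therefore loses → W
n=1: the only move is to 0(W), a W ⇒ L
n=2: can move to 1, which is L ⇒ W
n=3: can move to 1, which is L ⇒ W
n=4: moves to 3(W), 2(W); every one is W ⇒ L
n=5: can move to 4, which is L ⇒ W
n=6: can move to 4, which is L ⇒ W
n=7: can move to 1, which is L ⇒ W
n=8: moves to 7(W), 6(W), 3(W), 2(W); every one is W ⇒ L
n=9: can move to 8, which is L ⇒ W
n=10: can move to 8, which is L ⇒ W
n=11: moves to 10(W), 9(W), 6(W), 5(W); every one is W ⇒ L
n=12: can move to 11, which is L ⇒ W
n=13: can move to 11, which is L ⇒ W
n=14: can move to 8, which is L ⇒ W
n=15: moves to 14(W), 13(W), 10(W), 9(W); every one is W ⇒ L
n=16: can move to 15, which is L ⇒ W
n=17: can move to 15, which is L ⇒ W
n=18: moves to 17(W), 16(W), 13(W), 12(W); every one is W ⇒ L
n=19: can move to 18, which is L ⇒ W
n=20: can move to 18, which is L ⇒ W
n=21: can move to 15, which is L ⇒ W
n=22: moves to 21(W), 20(W), 17(W), 16(W); every one is W ⇒ L
n=23: can move to 22, which is L ⇒ W
n=24: can move to 22, which is L ⇒ W
n=25: moves to 24(W), 23(W), 20(W), 19(W); every one is W ⇒ L
n=26: can move to 25, which is L ⇒ W
n=27: can move to 25, which is L ⇒ W
n=28: can move to 22, which is L ⇒ W
n=29: moves to 28(W), 27(W), 24(W), 23(W); every one is W ⇒ L
n=30: can move to 29, which is L ⇒ W
n=31: can move to 29, which is L ⇒ W
n=32: moves to 31(W), 30(W), 27(W), 26(W); every one is W ⇒ L
n=33: can move to 32, which is L ⇒ W
n=34: can move to 32, which is L ⇒ W
n=35: can move to 29, which is L ⇒ W
n=36: moves to 35(W), 34(W), 31(W), 30(W); every one is W ⇒ L
n=37: can move to 36, which is L ⇒ W
n=38: can move to 36, which is L ⇒ W
n=39: moves to 38(W), 37(W), 34(W), 33(W); every one is W ⇒ L
n=40: can move to 39, which is L ⇒ W
n=41: can move to 39, which is L ⇒ W
n=42: can move to 36, which is L ⇒ W
L entries with 1 ≤ n ≤ 42 (the range starts at n=1): n = 1, 4, 8, 11, 15, 18, 22, 25, 29, 32, 36, 39; that makes 12.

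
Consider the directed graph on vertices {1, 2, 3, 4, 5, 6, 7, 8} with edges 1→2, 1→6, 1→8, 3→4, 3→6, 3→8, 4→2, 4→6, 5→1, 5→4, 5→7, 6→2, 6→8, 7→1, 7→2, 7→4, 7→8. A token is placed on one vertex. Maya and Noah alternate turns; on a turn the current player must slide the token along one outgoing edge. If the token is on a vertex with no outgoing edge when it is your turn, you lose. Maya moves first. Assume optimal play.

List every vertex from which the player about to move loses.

2, 5, 8

Positions with no move are L. A position that does have a move is losing for the player to move precisely when every available move leads to a winning position for the opponent. Fill in the labels:
Every edge goes from a vertex to one that appears earlier in the order 8, 2, 6, 4, 1, 7, 3, 5, so processing vertices in that order labels each vertex after all of its successors.
8: no outgoing edge → L
2: no outgoing edge → L
6: W (go to 2, an L position)
4: W (go to 2, an L position)
1: W (go to 2, an L position)
7: W (go to 2, an L position)
3: W (go to 8, an L position)
5: L (options 7(W), 1(W), 4(W) are all W)
Reading off the rows marked L gives the requested list; there are 3 such vertices.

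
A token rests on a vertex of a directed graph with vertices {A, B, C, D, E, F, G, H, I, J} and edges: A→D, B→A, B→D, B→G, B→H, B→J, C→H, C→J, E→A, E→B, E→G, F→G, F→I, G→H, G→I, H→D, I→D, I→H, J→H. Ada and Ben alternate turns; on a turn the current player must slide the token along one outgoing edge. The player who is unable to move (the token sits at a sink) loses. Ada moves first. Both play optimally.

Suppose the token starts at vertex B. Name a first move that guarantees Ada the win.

Move to J.

Work bottom-up. With no move the player to move loses. Otherwise the position is W if at least one move leads to an L position for the opponent, and L if every move leads to a W.
Every edge goes from a vertex to one that appears earlier in the order D, H, I, G, A, F, J, B, E, C, so processing vertices in that order labels each vertex after all of its successors.
D: no outgoing edge → L
H: →D(L), so W
I: →D(L), so W
G: →I(W), H(W) — all W, so L
A: →D(L), so W
F: →G(L), so W
J: →H(W) only, which is W, so L
B: →J(L), so W
E: →G(L), so W
C: →J(L), so W
From B, the L positions reachable in one move are: J, G, D. Any move reaching one of these is winning.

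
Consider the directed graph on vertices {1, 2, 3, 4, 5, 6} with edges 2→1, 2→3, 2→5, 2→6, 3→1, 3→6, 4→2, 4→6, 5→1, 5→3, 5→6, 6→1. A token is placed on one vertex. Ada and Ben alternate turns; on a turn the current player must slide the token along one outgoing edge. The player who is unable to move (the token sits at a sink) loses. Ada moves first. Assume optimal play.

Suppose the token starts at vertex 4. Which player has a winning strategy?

Ben wins.

Label each position W (a win for the player to move) or L (a loss). A position with no legal move is L; any other position is W exactly when some move reaches an L, and L when every move reaches a W.
Every edge goes from a vertex to one that appears earlier in the order 1, 6, 3, 5, 2, 4, so processing vertices in that order labels each vertex after all of its successors.
1: no outgoing edge → L
6: can move to 1, which is L ⇒ W
3: can move to 1, which is L ⇒ W
5: can move to 1, which is L ⇒ W
2: can move to 1, which is L ⇒ W
4: moves to 2(W), 6(W); every one is W ⇒ L
Every move from 4 reaches a W position, so the mover loses.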